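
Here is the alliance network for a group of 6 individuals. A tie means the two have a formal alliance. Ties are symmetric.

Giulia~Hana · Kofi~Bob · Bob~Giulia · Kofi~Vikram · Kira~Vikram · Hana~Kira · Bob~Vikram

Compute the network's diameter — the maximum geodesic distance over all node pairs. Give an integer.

3

Eccentricity of each node (its greatest distance to any other): Bob:2, Giulia:2, Hana:3, Kira:2, Kofi:3, Vikram:2.
The maximum eccentricity is 3, realized for instance by the pair Kofi–Hana via Kofi – Vikram – Kira – Hana. So the diameter is 3.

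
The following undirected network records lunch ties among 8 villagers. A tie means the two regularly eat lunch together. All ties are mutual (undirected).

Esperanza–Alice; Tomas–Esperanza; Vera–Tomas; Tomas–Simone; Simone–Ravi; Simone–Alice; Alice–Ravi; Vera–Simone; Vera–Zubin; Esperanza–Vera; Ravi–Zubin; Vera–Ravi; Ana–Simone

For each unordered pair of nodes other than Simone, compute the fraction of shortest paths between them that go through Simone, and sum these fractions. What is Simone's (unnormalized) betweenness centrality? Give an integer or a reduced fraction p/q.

22/3

Pairs whose geodesics pass through Simone — Ana–Tomas: 1; Ana–Vera: 1; Ana–Alice: 1; Ana–Esperanza: 3/3; Ana–Zubin: 2/2; Ana–Ravi: 1; Tomas–Alice: 1/2; Tomas–Ravi: 1/2; Vera–Alice: 1/3.
All other pairs contribute 0.
Summing the contributions gives betweenness(Simone) = 22/3.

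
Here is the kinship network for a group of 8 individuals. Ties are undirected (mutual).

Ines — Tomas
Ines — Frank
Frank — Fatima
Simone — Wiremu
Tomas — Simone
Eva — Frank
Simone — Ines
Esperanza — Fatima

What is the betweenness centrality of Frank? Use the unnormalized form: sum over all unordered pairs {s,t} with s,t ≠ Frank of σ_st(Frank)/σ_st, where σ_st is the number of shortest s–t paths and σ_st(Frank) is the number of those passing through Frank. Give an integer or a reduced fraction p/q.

Pairs whose geodesics pass through Frank — Wiremu–Esperanza: 1; Wiremu–Fatima: 1; Wiremu–Eva: 1; Simone–Esperanza: 1; Simone–Fatima: 1; Simone–Eva: 1; Tomas–Esperanza: 1; Tomas–Fatima: 1; Tomas–Eva: 1; Esperanza–Ines: 1; Esperanza–Eva: 1; Ines–Fatima: 1; Ines–Eva: 1; Fatima–Eva: 1.
All other pairs contribute 0.
Summing the contributions gives betweenness(Frank) = 14.

14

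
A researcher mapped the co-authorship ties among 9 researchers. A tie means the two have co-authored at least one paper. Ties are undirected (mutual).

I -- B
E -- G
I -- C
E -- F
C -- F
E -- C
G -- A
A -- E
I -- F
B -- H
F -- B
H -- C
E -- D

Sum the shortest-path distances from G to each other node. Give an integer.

Distances from G: A:1, B:3, C:2, D:2, E:1, F:2, H:3, I:3.
Sum = 1 + 3 + 2 + 2 + 1 + 2 + 3 + 3 = 17.

17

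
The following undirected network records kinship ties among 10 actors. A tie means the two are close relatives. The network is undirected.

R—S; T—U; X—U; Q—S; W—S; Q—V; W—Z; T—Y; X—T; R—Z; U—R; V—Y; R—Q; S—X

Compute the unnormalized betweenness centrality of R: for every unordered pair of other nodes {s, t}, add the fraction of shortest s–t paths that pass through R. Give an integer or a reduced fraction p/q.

55/6

Pairs whose geodesics pass through R — V–Z: 1; V–U: 1/2; Q–Z: 1; Q–U: 1; Q–T: 1/3; S–Z: 1/2; S–U: 1/2; W–U: 2/3; Z–U: 1; Z–X: 2/3; Z–T: 1; Z–Y: 2/2.
All other pairs contribute 0.
Summing the contributions gives betweenness(R) = 55/6.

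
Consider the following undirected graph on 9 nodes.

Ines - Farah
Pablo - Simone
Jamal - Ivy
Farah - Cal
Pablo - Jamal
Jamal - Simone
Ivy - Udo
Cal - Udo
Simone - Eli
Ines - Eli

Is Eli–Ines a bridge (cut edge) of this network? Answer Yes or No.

No

Even without that edge, Eli still reaches Ines via Eli – Simone – Jamal – Ivy – Udo – Cal – Farah – Ines, so the network stays connected. Not a bridge.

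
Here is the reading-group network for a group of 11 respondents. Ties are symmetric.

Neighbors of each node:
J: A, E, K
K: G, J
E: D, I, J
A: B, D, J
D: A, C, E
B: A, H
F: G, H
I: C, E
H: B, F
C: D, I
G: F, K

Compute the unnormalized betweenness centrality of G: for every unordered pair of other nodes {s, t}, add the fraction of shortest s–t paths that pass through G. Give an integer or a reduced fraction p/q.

Pairs whose geodesics pass through G — H–K: 1; I–F: 1; E–F: 1; J–F: 1; K–F: 1.
All other pairs contribute 0.
Summing the contributions gives betweenness(G) = 5.

5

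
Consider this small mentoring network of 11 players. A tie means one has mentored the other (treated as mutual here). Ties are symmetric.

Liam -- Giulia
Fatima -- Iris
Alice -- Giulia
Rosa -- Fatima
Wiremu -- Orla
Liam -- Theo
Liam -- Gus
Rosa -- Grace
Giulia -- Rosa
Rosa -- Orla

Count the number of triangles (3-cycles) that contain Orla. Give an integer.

Orla's neighbors are Rosa and Wiremu, but none of them are tied to each other, so no triangle contains Orla.

0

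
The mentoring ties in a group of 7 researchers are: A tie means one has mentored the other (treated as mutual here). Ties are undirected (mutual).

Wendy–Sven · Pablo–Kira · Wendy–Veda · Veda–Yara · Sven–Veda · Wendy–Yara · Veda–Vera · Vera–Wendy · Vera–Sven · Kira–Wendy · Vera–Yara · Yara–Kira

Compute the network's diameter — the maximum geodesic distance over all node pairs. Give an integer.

Eccentricity of each node (its greatest distance to any other): Kira:2, Pablo:3, Sven:3, Veda:3, Vera:3, Wendy:2, Yara:2.
The maximum eccentricity is 3, realized for instance by the pair Pablo–Sven via Pablo – Kira – Wendy – Sven. So the diameter is 3.

3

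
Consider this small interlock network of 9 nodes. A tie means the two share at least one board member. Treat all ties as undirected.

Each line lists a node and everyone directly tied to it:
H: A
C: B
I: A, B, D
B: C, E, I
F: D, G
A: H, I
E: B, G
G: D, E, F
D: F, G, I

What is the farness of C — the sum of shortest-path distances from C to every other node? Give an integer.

22

Distances from C: A:3, B:1, D:3, E:2, F:4, G:3, H:4, I:2.
Sum = 3 + 1 + 3 + 2 + 4 + 3 + 4 + 2 = 22.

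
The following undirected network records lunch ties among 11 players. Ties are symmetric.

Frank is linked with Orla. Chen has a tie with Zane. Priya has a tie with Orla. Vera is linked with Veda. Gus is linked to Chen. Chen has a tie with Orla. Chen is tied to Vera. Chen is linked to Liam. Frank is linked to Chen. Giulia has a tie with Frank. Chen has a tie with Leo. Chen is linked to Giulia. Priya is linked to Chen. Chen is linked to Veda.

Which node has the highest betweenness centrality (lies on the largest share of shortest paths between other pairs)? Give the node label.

Unnormalized betweenness of each node: Chen:40, Frank:1/2, Giulia:0, Gus:0, Leo:0, Liam:0, Orla:1/2, Priya:0, Veda:0, Vera:0, Zane:0.
Chen has the largest value, 40, making it the main broker — the node through which the most shortest paths run.

Chen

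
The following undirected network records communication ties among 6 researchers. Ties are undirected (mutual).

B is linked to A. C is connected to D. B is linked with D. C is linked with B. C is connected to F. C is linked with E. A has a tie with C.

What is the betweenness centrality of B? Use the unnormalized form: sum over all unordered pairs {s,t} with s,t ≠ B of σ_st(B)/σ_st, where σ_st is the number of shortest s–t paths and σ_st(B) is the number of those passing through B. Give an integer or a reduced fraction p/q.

1/2

Pairs whose geodesics pass through B — D–A: 1/2.
All other pairs contribute 0.
Summing the contributions gives betweenness(B) = 1/2.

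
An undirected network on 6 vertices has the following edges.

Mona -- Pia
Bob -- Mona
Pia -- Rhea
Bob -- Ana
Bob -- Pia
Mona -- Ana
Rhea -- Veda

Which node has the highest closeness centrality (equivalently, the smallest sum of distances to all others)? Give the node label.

Farness (sum of distances to all others) for each node — Ana:11, Bob:8, Mona:8, Pia:7, Rhea:9, Veda:13.
The smallest farness is 7, for Pia, so Pia has the highest closeness.

Pia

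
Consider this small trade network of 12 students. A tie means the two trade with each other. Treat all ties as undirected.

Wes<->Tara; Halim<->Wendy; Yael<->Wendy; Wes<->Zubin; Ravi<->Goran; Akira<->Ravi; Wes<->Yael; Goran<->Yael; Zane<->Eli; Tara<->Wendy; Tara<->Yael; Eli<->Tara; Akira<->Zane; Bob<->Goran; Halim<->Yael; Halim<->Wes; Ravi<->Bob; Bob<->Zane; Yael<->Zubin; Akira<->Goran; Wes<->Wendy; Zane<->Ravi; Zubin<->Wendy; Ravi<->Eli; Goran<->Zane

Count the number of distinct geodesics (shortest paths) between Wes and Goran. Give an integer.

1

The shortest distance is 2, and the only length-2 path is Wes–Yael–Goran. So there is exactly 1 shortest path.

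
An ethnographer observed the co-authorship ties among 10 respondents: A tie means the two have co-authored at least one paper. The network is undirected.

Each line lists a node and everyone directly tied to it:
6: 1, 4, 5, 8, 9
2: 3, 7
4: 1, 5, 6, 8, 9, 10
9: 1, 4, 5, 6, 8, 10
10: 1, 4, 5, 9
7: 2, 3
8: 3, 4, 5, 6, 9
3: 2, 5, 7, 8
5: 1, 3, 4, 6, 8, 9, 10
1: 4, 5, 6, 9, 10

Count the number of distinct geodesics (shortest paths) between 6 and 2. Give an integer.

The shortest distance is 3. The length-3 paths are: 6–8–3–2; 6–5–3–2.
That gives 2 distinct shortest paths.

2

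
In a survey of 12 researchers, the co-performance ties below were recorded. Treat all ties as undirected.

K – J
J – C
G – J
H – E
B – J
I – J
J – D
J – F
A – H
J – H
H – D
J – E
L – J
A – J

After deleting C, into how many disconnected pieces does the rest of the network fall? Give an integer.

C's neighbors (J) remain reachable from one another through other ties, so the rest of the network stays in one piece.

1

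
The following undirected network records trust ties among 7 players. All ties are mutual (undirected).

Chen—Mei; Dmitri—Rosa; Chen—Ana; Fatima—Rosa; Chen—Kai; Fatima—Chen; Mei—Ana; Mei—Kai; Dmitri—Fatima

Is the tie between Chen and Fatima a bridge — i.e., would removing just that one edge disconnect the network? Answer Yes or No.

Yes

Without the Chen–Fatima edge there is no alternate route between Chen and Fatima, so the network disconnects. It is a bridge.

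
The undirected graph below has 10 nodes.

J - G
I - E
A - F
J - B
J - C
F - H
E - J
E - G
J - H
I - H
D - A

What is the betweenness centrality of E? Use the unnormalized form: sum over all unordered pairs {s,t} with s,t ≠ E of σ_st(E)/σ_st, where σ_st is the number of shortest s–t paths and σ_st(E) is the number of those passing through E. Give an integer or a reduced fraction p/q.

Pairs whose geodesics pass through E — B–I: 1/2; I–C: 1/2; I–J: 1/2; I–G: 1.
All other pairs contribute 0.
Summing the contributions gives betweenness(E) = 5/2.

5/2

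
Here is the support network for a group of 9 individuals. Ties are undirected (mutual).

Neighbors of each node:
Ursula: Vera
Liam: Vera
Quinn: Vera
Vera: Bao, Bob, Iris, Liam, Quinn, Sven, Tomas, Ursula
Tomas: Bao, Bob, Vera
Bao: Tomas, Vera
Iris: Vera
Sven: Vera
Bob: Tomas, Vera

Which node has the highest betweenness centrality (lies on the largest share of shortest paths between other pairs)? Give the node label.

Vera

Unnormalized betweenness of each node: Bao:0, Bob:0, Iris:0, Liam:0, Quinn:0, Sven:0, Tomas:1/2, Ursula:0, Vera:51/2.
Vera has the largest value, 51/2, making it the main broker — the node through which the most shortest paths run.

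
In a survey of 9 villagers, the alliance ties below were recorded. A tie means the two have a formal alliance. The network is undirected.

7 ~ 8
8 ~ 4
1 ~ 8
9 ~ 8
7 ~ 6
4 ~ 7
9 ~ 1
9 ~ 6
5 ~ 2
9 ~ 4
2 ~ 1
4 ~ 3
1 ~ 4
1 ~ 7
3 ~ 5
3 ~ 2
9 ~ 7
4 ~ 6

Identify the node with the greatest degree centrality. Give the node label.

4

Degrees — 1:5, 2:3, 3:3, 4:6, 5:2, 6:3, 7:5, 8:4, 9:5.
The maximum is 6, attained only by 4.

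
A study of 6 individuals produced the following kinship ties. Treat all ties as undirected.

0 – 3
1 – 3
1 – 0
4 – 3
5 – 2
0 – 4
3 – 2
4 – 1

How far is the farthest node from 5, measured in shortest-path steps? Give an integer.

3

Distances from 5: 0:3, 1:3, 2:1, 3:2, 4:3.
The largest is 3 (to 0, 1, and 4), so the eccentricity of 5 is 3.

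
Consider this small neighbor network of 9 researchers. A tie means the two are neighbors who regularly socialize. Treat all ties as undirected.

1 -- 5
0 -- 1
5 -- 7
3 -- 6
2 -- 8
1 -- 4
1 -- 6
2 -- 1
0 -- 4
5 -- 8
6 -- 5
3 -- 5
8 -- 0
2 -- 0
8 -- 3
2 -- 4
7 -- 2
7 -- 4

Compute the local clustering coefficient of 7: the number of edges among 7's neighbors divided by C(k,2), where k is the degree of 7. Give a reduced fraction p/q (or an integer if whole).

1/3

7's neighbors: 2, 4, and 5 (k = 3).
Possible neighbor pairs: C(3,2) = 3. Edges among them: 2–4 → e = 1.
Clustering(7) = 1/3.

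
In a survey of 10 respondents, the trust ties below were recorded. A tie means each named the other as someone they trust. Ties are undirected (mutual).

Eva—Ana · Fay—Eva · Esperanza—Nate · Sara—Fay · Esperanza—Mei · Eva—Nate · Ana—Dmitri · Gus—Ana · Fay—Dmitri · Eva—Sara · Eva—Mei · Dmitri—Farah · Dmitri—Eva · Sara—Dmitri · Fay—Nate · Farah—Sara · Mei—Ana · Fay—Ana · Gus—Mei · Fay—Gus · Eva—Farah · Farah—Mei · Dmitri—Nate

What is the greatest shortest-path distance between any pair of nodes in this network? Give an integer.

Eccentricity of each node (its greatest distance to any other): Ana:2, Dmitri:2, Esperanza:3, Eva:2, Farah:2, Fay:2, Gus:2, Mei:2, Nate:2, Sara:3.
The maximum eccentricity is 3, realized for instance by the pair Sara–Esperanza via Sara – Dmitri – Nate – Esperanza. So the diameter is 3.

3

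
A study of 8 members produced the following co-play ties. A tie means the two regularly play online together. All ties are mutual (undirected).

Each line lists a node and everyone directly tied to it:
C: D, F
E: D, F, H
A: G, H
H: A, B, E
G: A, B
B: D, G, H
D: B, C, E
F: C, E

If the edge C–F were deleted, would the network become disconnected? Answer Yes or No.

No

Even without that edge, C still reaches F via C – D – E – F, so the network stays connected. Not a bridge.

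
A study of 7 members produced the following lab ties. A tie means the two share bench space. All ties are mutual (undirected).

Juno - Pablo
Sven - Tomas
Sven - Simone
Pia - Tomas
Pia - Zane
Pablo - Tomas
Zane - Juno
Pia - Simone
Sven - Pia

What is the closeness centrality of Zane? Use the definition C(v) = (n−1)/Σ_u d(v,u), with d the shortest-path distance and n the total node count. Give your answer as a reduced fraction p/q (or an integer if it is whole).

3/5

Distances from Zane: Juno:1, Pablo:2, Pia:1, Simone:2, Sven:2, Tomas:2. Sum = 10.
n = 7, so closeness = 6/10 = 3/5.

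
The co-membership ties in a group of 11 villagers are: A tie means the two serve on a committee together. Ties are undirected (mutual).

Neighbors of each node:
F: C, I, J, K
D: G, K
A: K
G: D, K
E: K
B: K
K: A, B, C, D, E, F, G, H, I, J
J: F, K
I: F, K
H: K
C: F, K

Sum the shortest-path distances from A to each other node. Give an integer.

19

Distances from A: B:2, C:2, D:2, E:2, F:2, G:2, H:2, I:2, J:2, K:1.
Sum = 2 + 2 + 2 + 2 + 2 + 2 + 2 + 2 + 2 + 1 = 19.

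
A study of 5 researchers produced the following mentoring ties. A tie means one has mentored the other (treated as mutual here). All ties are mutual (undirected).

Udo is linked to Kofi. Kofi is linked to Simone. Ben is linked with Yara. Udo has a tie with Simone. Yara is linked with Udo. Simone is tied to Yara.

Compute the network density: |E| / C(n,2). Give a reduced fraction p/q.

3/5

There are 6 edges and 5 nodes, so the maximum possible is C(5,2) = 10.
Density = 6/10 = 3/5.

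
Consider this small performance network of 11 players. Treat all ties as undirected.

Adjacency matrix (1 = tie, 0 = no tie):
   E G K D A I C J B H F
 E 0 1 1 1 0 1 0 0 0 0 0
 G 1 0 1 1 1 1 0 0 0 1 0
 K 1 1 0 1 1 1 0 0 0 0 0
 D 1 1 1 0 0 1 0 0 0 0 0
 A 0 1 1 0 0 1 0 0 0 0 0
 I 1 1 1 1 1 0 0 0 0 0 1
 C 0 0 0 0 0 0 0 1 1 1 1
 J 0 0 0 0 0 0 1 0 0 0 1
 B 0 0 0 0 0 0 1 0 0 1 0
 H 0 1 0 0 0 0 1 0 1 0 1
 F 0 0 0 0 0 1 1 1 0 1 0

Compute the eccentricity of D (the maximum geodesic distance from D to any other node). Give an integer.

3

Distances from D: A:2, B:3, C:3, E:1, F:2, G:1, H:2, I:1, J:3, K:1.
The largest is 3 (to B, C, and J), so the eccentricity of D is 3.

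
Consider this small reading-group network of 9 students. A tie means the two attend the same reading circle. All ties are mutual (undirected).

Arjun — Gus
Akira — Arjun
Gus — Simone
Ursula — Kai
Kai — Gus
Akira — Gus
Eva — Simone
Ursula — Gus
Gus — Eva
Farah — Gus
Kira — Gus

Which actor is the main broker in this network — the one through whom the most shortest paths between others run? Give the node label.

Unnormalized betweenness of each node: Akira:0, Arjun:0, Eva:0, Farah:0, Gus:25, Kai:0, Kira:0, Simone:0, Ursula:0.
Gus has the largest value, 25, making it the main broker — the node through which the most shortest paths run.

Gus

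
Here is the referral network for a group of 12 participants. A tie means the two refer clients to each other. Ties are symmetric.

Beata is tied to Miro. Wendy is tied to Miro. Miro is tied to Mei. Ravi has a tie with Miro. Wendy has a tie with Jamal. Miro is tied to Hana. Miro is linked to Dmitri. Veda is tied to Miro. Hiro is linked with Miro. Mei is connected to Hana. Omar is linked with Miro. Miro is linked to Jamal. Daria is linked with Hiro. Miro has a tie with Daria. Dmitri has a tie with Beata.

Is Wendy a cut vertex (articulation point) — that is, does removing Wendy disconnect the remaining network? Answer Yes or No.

No

Even without Wendy, every remaining node can still reach every other (the residual graph is connected), so Wendy is not a cut vertex.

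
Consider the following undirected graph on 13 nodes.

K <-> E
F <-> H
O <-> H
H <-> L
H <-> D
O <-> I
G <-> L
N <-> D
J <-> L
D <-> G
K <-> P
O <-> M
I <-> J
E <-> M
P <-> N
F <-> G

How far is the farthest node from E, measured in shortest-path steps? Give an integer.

Distances from E: D:4, F:4, G:5, H:3, I:3, J:4, K:1, L:4, M:1, N:3, O:2, P:2.
The largest is 5 (to G), so the eccentricity of E is 5.

5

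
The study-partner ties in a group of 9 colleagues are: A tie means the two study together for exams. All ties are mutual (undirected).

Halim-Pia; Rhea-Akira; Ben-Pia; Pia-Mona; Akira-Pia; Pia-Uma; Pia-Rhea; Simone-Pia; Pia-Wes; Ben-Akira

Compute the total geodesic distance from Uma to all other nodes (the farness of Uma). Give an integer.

15

Distances from Uma: Akira:2, Ben:2, Halim:2, Mona:2, Pia:1, Rhea:2, Simone:2, Wes:2.
Sum = 2 + 2 + 2 + 2 + 1 + 2 + 2 + 2 = 15.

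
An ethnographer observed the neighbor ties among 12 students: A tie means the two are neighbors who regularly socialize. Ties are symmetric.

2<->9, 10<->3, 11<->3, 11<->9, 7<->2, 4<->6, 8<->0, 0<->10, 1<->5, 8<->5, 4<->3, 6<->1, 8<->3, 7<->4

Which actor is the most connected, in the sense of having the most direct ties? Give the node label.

3

Degrees — 0:2, 1:2, 2:2, 3:4, 4:3, 5:2, 6:2, 7:2, 8:3, 9:2, 10:2, 11:2.
The maximum is 4, attained only by 3.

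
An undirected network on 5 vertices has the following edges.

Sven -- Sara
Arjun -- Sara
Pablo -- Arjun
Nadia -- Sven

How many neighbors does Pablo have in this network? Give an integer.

1

Pablo is directly tied to Arjun. That is 1 neighbor, so the degree of Pablo is 1.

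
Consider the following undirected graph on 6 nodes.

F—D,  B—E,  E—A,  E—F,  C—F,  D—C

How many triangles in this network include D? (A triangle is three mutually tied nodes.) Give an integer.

1

D's neighbors: C and F.
Neighbor pairs that are themselves tied: D–C–F. Each forms one triangle with D, for 1 in total.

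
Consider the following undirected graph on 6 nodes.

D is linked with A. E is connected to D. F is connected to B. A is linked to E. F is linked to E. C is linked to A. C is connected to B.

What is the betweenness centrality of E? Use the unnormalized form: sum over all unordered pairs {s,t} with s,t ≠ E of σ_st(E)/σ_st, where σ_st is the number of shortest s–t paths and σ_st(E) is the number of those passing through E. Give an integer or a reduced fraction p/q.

5/2

Pairs whose geodesics pass through E — D–F: 1; D–B: 1/2; F–A: 1.
All other pairs contribute 0.
Summing the contributions gives betweenness(E) = 5/2.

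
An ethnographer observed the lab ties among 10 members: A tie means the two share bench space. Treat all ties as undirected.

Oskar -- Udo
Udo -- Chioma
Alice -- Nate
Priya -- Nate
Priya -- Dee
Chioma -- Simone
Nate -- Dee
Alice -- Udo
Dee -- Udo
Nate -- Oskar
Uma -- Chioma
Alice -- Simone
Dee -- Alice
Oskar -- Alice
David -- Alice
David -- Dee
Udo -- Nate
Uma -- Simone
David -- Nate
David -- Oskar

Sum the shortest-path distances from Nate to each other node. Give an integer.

13

Distances from Nate: Alice:1, Chioma:2, David:1, Dee:1, Oskar:1, Priya:1, Simone:2, Udo:1, Uma:3.
Sum = 1 + 2 + 1 + 1 + 1 + 1 + 2 + 1 + 3 = 13.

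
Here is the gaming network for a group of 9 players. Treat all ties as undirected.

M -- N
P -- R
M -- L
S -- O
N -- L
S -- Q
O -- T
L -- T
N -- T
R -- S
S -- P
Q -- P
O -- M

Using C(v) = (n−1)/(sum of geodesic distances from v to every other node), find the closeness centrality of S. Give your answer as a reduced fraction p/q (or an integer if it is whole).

Distances from S: L:3, M:2, N:3, O:1, P:1, Q:1, R:1, T:2. Sum = 14.
n = 9, so closeness = 8/14 = 4/7.

4/7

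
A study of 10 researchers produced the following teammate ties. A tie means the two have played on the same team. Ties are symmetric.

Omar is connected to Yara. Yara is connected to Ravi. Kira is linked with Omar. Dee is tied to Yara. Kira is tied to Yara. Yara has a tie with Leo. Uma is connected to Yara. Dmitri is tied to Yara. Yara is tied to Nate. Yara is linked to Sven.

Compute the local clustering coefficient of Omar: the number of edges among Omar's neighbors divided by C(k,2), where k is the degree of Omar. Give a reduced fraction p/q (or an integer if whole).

Omar's neighbors: Kira and Yara (k = 2).
Possible neighbor pairs: C(2,2) = 1. Edges among them: Kira–Yara → e = 1.
Clustering(Omar) = 1/1.

1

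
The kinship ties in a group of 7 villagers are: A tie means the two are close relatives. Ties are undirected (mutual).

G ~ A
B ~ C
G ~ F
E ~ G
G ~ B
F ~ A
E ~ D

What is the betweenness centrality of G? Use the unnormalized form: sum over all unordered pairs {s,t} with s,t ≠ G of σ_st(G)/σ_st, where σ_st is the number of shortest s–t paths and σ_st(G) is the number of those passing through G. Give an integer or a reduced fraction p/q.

12

Pairs whose geodesics pass through G — D–F: 1; D–B: 1; D–C: 1; D–A: 1; F–E: 1; F–B: 1; F–C: 1; E–B: 1; E–C: 1; E–A: 1; B–A: 1; C–A: 1.
All other pairs contribute 0.
Summing the contributions gives betweenness(G) = 12.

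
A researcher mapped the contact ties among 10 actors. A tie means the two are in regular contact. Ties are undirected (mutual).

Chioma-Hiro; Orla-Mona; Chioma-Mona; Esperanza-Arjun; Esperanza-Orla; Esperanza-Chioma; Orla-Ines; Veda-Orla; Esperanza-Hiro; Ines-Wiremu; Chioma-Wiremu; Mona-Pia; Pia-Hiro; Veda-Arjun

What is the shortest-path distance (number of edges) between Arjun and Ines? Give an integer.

One shortest route is Arjun – Esperanza – Orla – Ines, which uses 3 edges, and at distance 2 from Arjun we only reach {Chioma, Hiro, Orla}, which does not include Ines. So d(Arjun,Ines) = 3.

3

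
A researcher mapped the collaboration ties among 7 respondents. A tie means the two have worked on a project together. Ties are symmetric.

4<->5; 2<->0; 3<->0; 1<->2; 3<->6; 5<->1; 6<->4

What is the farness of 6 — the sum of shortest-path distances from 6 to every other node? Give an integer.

12

Distances from 6: 0:2, 1:3, 2:3, 3:1, 4:1, 5:2.
Sum = 2 + 3 + 3 + 1 + 1 + 2 = 12.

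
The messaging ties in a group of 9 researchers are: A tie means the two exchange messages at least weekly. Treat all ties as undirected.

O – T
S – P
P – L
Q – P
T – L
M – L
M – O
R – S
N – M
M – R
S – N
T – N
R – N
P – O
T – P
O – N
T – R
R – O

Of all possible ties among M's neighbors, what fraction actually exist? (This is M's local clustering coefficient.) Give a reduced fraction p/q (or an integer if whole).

M's neighbors: L, N, O, and R (k = 4).
Possible neighbor pairs: C(4,2) = 6. Edges among them: N–O, N–R, O–R → e = 3.
Clustering(M) = 3/6 = 1/2.

1/2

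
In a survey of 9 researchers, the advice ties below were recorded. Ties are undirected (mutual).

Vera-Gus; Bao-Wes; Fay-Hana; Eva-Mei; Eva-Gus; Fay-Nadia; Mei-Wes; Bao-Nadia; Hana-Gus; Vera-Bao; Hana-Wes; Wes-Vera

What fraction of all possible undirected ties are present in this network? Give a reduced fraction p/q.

There are 12 edges and 9 nodes, so the maximum possible is C(9,2) = 36.
Density = 12/36 = 1/3.

1/3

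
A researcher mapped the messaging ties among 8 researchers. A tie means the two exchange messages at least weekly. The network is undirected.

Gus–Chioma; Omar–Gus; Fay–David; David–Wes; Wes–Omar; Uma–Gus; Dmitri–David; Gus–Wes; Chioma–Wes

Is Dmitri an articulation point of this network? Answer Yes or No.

No

Even without Dmitri, every remaining node can still reach every other (the residual graph is connected), so Dmitri is not a cut vertex.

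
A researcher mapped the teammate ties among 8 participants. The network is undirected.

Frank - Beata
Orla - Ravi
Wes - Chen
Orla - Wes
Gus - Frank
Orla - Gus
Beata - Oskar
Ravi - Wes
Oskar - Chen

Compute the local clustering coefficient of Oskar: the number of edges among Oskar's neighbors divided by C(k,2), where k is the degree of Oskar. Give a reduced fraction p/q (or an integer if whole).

0

Oskar's neighbors: Beata and Chen (k = 2).
Possible neighbor pairs: C(2,2) = 1. Edges among them: none → e = 0.
Clustering(Oskar) = 0/1.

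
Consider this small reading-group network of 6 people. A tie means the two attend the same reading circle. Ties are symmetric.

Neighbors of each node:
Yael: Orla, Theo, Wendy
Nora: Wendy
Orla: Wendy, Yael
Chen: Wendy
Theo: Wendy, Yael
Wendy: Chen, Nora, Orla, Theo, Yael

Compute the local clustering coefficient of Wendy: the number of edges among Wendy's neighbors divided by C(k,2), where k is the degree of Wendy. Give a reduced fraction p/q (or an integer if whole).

1/5

Wendy's neighbors: Chen, Nora, Orla, Theo, and Yael (k = 5).
Possible neighbor pairs: C(5,2) = 10. Edges among them: Orla–Yael, Theo–Yael → e = 2.
Clustering(Wendy) = 2/10 = 1/5.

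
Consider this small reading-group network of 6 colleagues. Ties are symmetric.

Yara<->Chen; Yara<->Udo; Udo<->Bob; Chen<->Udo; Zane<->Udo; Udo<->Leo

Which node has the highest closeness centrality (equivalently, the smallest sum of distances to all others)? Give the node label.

Udo

Farness (sum of distances to all others) for each node — Bob:9, Chen:8, Leo:9, Udo:5, Yara:8, Zane:9.
The smallest farness is 5, for Udo, so Udo has the highest closeness.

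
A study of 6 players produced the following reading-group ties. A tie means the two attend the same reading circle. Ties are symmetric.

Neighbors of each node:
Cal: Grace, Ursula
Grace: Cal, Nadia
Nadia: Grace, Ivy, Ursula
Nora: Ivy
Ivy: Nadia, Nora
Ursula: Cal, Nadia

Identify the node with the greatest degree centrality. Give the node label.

Nadia

Degrees — Cal:2, Grace:2, Ivy:2, Nadia:3, Nora:1, Ursula:2.
The maximum is 3, attained only by Nadia.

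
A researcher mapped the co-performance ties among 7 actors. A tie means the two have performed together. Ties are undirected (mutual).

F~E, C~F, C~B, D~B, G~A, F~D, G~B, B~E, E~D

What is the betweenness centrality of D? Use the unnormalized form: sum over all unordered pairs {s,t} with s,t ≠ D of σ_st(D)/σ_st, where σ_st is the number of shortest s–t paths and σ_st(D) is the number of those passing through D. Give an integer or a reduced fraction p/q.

1

Pairs whose geodesics pass through D — G–F: 1/3; A–F: 1/3; F–B: 1/3.
All other pairs contribute 0.
Summing the contributions gives betweenness(D) = 1.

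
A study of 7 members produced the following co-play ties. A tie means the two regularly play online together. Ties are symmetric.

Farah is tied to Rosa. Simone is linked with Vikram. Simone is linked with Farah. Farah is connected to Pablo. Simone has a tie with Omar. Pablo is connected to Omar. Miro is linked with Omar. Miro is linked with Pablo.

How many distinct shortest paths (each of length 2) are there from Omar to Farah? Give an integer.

The shortest distance is 2. The length-2 paths are: Omar–Pablo–Farah; Omar–Simone–Farah.
That gives 2 distinct shortest paths.

2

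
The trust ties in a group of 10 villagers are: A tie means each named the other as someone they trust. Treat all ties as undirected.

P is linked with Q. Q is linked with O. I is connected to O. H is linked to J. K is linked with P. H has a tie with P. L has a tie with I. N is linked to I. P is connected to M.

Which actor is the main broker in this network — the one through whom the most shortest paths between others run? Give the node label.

Unnormalized betweenness of each node: H:8, I:15, J:0, K:0, L:0, M:0, N:0, O:18, P:25, Q:20.
P has the largest value, 25, making it the main broker — the node through which the most shortest paths run.

P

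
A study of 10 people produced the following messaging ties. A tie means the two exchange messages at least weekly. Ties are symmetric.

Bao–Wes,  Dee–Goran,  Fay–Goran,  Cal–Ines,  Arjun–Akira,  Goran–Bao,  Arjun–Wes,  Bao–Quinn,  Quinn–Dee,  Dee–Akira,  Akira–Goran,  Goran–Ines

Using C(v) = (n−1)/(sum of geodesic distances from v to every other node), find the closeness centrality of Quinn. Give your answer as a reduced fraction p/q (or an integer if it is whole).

Distances from Quinn: Akira:2, Arjun:3, Bao:1, Cal:4, Dee:1, Fay:3, Goran:2, Ines:3, Wes:2. Sum = 21.
n = 10, so closeness = 9/21 = 3/7.

3/7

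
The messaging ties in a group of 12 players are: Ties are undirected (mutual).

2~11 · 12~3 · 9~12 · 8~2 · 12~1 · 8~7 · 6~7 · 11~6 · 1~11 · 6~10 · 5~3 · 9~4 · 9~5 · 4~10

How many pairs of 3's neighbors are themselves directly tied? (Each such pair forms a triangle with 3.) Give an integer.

3's neighbors are 5 and 12, but none of them are tied to each other, so no triangle contains 3.

0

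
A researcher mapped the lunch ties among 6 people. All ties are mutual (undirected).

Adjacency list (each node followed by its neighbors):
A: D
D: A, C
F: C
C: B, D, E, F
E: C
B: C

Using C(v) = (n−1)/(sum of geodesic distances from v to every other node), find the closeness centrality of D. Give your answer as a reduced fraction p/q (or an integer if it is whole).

Distances from D: A:1, B:2, C:1, E:2, F:2. Sum = 8.
n = 6, so closeness = 5/8.

5/8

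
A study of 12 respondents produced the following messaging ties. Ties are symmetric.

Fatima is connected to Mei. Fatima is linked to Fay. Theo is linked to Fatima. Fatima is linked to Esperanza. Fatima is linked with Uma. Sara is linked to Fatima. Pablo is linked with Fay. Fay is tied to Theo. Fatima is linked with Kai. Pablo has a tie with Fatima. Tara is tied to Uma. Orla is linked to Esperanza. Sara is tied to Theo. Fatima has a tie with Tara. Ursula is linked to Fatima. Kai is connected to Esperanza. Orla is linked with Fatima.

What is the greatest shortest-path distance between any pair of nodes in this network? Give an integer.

Eccentricity of each node (its greatest distance to any other): Esperanza:2, Fatima:1, Fay:2, Kai:2, Mei:2, Orla:2, Pablo:2, Sara:2, Tara:2, Theo:2, Uma:2, Ursula:2.
The maximum eccentricity is 2, realized for instance by the pair Mei–Ursula via Mei – Fatima – Ursula. So the diameter is 2.

2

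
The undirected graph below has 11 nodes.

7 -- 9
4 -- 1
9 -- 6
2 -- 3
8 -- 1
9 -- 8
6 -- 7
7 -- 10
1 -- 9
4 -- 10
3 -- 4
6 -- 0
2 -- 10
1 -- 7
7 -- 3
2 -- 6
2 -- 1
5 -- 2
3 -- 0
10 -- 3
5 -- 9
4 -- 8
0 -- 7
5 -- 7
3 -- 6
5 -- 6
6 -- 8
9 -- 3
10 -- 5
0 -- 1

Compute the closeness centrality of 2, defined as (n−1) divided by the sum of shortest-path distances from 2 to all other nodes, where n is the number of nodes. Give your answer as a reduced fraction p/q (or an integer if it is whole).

Distances from 2: 0:2, 1:1, 3:1, 4:2, 5:1, 6:1, 7:2, 8:2, 9:2, 10:1. Sum = 15.
n = 11, so closeness = 10/15 = 2/3.

2/3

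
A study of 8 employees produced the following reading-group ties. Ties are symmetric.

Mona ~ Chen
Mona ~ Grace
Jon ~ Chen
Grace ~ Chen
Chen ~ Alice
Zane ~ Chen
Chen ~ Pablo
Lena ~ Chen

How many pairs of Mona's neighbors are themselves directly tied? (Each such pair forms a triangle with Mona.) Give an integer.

Mona's neighbors: Chen and Grace.
Neighbor pairs that are themselves tied: Mona–Chen–Grace. Each forms one triangle with Mona, for 1 in total.

1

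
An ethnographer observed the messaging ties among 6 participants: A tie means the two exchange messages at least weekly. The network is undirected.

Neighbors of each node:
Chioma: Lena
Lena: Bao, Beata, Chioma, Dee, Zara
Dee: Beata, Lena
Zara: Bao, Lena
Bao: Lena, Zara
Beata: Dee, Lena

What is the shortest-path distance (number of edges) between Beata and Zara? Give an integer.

2

One shortest route is Beata – Lena – Zara, which uses 2 edges, and Beata and Zara are not directly tied, so nothing shorter exists. So d(Beata,Zara) = 2.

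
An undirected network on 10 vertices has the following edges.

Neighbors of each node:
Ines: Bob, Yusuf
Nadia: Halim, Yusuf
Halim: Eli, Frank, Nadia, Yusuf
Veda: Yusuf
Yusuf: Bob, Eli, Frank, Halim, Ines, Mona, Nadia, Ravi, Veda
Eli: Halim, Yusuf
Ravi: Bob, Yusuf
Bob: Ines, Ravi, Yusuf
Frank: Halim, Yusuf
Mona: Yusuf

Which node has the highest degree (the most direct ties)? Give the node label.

Degrees — Bob:3, Eli:2, Frank:2, Halim:4, Ines:2, Mona:1, Nadia:2, Ravi:2, Veda:1, Yusuf:9.
The maximum is 9, attained only by Yusuf.

Yusuf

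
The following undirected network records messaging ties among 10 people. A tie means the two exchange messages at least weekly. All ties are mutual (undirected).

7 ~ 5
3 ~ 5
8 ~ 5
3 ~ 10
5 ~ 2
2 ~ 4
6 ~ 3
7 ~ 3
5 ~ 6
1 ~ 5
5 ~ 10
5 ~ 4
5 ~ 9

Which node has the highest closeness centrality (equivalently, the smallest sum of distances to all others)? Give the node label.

Farness (sum of distances to all others) for each node — 1:17, 2:16, 3:14, 4:16, 5:9, 6:16, 7:16, 8:17, 9:17, 10:16.
The smallest farness is 9, for 5, so 5 has the highest closeness.

5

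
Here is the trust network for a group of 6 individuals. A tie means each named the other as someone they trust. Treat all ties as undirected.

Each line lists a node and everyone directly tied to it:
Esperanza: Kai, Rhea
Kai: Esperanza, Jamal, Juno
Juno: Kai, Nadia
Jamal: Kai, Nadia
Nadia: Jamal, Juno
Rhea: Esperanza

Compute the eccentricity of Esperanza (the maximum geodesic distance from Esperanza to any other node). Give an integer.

Distances from Esperanza: Jamal:2, Juno:2, Kai:1, Nadia:3, Rhea:1.
The largest is 3 (to Nadia), so the eccentricity of Esperanza is 3.

3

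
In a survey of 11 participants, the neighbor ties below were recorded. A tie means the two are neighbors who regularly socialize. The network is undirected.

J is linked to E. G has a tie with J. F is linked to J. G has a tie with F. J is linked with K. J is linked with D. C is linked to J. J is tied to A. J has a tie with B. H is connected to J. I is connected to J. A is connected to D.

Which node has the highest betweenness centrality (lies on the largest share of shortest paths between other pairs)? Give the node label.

J

Unnormalized betweenness of each node: A:0, B:0, C:0, D:0, E:0, F:0, G:0, H:0, I:0, J:43, K:0.
J has the largest value, 43, making it the main broker — the node through which the most shortest paths run.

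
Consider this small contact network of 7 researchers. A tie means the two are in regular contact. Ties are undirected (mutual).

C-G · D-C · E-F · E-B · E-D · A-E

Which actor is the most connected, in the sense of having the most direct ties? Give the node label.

Degrees — A:1, B:1, C:2, D:2, E:4, F:1, G:1.
The maximum is 4, attained only by E.

E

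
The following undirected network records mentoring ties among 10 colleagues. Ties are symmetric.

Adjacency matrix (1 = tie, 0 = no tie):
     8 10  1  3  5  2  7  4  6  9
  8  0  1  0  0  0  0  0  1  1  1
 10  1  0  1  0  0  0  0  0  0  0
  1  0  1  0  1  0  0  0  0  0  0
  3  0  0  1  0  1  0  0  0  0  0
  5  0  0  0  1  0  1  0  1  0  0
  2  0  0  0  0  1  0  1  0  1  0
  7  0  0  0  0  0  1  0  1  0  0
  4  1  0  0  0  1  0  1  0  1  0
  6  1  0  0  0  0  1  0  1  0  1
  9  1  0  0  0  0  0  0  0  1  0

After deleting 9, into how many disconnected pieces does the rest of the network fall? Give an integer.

9's neighbors (6 and 8) remain reachable from one another through other ties, so the rest of the network stays in one piece.

1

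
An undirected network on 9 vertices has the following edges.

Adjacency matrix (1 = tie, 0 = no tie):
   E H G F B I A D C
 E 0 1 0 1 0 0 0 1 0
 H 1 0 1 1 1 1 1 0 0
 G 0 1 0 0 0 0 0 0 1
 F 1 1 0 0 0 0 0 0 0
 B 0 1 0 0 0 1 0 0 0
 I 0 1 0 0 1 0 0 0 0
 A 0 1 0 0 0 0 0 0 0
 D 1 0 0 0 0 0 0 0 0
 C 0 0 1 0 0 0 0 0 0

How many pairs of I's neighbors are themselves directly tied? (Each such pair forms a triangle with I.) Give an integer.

I's neighbors: B and H.
Neighbor pairs that are themselves tied: I–B–H. Each forms one triangle with I, for 1 in total.

1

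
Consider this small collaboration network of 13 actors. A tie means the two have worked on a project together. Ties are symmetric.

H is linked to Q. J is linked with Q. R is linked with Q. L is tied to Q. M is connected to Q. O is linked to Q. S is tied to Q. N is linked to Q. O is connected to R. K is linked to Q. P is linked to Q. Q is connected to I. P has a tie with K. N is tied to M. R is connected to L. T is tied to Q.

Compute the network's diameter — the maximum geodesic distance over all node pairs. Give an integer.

Eccentricity of each node (its greatest distance to any other): H:2, I:2, J:2, K:2, L:2, M:2, N:2, O:2, P:2, Q:1, R:2, S:2, T:2.
The maximum eccentricity is 2, realized for instance by the pair H–M via H – Q – M. So the diameter is 2.

2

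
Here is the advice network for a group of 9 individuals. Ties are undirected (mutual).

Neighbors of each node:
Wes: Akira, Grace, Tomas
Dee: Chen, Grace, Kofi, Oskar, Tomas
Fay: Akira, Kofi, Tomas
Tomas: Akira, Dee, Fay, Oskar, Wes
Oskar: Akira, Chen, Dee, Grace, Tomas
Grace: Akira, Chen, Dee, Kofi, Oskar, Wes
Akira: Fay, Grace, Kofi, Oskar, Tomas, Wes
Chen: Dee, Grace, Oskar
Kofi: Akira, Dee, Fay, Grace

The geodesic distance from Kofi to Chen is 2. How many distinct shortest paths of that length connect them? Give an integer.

The shortest distance is 2. The length-2 paths are: Kofi–Dee–Chen; Kofi–Grace–Chen.
That gives 2 distinct shortest paths.

2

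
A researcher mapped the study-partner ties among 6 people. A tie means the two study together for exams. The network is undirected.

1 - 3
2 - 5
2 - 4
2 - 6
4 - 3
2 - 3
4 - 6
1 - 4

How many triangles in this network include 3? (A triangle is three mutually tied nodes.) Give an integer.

3's neighbors: 1, 2, and 4.
Neighbor pairs that are themselves tied: 3–1–4; 3–2–4. Each forms one triangle with 3, for 2 in total.

2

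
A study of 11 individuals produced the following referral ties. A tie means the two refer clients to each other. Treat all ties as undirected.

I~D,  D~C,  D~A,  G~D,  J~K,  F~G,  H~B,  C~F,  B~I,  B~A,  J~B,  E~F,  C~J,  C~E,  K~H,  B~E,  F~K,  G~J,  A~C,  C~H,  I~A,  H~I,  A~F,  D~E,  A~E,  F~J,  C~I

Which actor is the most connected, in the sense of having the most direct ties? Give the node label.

C

Degrees — A:6, B:5, C:7, D:5, E:5, F:6, G:3, H:4, I:5, J:5, K:3.
The maximum is 7, attained only by C.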